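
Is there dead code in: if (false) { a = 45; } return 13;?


condition is constant false, so the whole block is unreachable
Dead: 'if (false) { a = 45; }'


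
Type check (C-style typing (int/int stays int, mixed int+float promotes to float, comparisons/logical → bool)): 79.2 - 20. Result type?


Operand types: float - int
Rule: mixed int/float promotes to float; int/int stays int
Result type: float


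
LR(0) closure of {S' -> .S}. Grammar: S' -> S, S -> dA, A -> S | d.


Start: S' -> .S
For each item with dot before a nonterminal B, add B -> .γ for every B-production
Closure: [S' -> .S, S -> .dA]


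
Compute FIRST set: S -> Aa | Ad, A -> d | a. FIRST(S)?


Per alternative of S: FIRST(Aa) = {a, d}; FIRST(Ad) = {a, d}
FIRST(S) = {a, d}


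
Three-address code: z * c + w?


Break into single-operator statements:
t1 = z * c
t2 = t1 + w


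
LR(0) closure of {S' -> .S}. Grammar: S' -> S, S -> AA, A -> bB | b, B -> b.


Start: S' -> .S
For each item with dot before a nonterminal B, add B -> .γ for every B-production
Closure: [S' -> .S, S -> .AA, A -> .bB, A -> .b]


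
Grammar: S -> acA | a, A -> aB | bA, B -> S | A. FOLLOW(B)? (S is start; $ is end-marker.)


$ ∈ FOLLOW(S). For each A -> αBβ: add FIRST(β)\{ε} to FOLLOW(B); if β nullable, add FOLLOW(A).
FOLLOW(B) = {$}


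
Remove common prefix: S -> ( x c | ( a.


Common prefix: '('
Factored: S -> ( S', S' -> x c | a


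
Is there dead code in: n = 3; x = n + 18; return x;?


n is read by x's definition; x is returned
No dead code


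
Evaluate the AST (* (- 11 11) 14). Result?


Evaluate inner: (- 11 11) = 0
Evaluate root: (* 0 14) = 0
Result: 0


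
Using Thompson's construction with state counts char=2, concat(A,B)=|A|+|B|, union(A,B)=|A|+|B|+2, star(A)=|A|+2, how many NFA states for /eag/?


Syntax tree has 3 char leaf(s), 0 union(s), 0 star(s)
chars contribute 3×2 = 6; each union adds +2; each star adds +2
Total: 6 + 0 + 0 = 6 states


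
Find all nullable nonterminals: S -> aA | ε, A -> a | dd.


A nonterminal is nullable iff some alternative derives ε (directly, or every symbol in it is nullable)
Nullable: {S}


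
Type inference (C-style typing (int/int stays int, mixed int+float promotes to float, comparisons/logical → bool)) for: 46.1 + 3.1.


Operand types: float + float
Rule: mixed int/float promotes to float; int/int stays int
Result type: float


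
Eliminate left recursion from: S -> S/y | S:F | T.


Left-recursive alternatives: S/y, S:F; non-recursive: T
Introduce S': S -> TS', S' -> /yS' | :FS' | ε


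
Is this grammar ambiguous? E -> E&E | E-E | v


'v&v-v' has two parse trees (no precedence encoded between & and -)
Ambiguous


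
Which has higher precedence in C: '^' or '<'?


'<' is relational (level 7); '^' is bitwise XOR (level 4)
Higher level binds tighter
'<' has higher precedence than '^'


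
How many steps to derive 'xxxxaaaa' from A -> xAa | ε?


Derivation: A => xAa => xxAaa => xxxAaaa => xxxxAaaaa => xxxxaaaa
Steps: 5


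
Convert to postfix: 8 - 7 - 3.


Left to right (same or higher precedence on left)
Postfix: 8 7 - 3 -


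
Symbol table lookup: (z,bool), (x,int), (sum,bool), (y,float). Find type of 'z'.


Lookup 'z' → type bool


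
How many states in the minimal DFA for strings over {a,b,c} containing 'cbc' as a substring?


KMP-style automaton: 3 progress states + 1 absorbing accept = 4
Minimal DFA: 4 states


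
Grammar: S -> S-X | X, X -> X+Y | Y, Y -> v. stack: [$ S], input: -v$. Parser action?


shift '-' to continue S -> S-X
Action: shift


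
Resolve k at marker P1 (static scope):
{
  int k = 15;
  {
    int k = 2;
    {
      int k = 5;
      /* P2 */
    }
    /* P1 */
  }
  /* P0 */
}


k declared in the same block as P1
k = 2


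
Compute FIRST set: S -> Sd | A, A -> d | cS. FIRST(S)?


Per alternative of S: FIRST(Sd) = {c, d}; FIRST(A) = {c, d}
FIRST(S) = {c, d}


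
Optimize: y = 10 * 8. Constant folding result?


10 * 8 = 80 at compile time
Optimized: y = 80


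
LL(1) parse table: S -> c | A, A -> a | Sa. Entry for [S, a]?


For [S, a]: 'a' ∈ FIRST(A)
Entry: S -> A


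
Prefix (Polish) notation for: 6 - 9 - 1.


left-to-right (same/higher precedence on left): tree is (- (- 6 9) 1)
Prefix: - - 6 9 1


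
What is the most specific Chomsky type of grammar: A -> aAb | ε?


Single nonterminal LHS, but a^n b^n is not regular
Classification: Type 2 (Context-Free)


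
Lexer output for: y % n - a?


Scan left to right, longest-match per lexeme
Tokens: ID(y), OP(%), ID(n), OP(-), ID(a)


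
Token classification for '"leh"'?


Pattern: double-quoted sequence
Type: STRING_LITERAL


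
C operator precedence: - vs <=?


'-' is additive (level 9); '<=' is relational (level 7)
Higher level binds tighter
'-' has higher precedence than '<='


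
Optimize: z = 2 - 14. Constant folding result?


2 - 14 = -12 at compile time
Optimized: z = -12


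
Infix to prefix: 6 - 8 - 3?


left-to-right (same/higher precedence on left): tree is (- (- 6 8) 3)
Prefix: - - 6 8 3


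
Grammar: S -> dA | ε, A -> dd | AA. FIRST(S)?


Per alternative of S: FIRST(dA) = {d}; FIRST(ε) = {ε}
FIRST(S) = {d, ε}


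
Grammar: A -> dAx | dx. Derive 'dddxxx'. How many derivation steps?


Derivation: A => dAx => ddAxx => dddxxx
Steps: 3


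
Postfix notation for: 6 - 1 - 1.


Left to right (same or higher precedence on left)
Postfix: 6 1 - 1 -


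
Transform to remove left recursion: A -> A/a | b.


Left-recursive alternatives: A/a; non-recursive: b
Introduce A': A -> bA', A' -> /aA' | ε


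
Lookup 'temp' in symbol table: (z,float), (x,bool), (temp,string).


Lookup 'temp' → type string


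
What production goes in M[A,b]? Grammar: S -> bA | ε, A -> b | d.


For [A, b]: 'b' ∈ FIRST(b)
Entry: A -> b


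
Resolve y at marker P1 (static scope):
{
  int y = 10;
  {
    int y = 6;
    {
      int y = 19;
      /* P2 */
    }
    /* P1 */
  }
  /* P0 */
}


y declared in the same block as P1
y = 6


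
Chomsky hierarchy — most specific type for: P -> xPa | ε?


Single nonterminal LHS, but x^n a^n is not regular
Classification: Type 2 (Context-Free)


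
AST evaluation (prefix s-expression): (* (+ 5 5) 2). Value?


Evaluate inner: (+ 5 5) = 10
Evaluate root: (* 10 2) = 20
Result: 20


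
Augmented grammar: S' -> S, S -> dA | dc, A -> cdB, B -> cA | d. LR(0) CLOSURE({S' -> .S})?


Start: S' -> .S
For each item with dot before a nonterminal B, add B -> .γ for every B-production
Closure: [S' -> .S, S -> .dA, S -> .dc]


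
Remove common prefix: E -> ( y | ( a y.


Common prefix: '('
Factored: E -> ( E', E' -> y | a y


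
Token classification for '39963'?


Pattern: digits only
Type: INTEGER_LITERAL


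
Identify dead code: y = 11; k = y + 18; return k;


y is read by k's definition; k is returned
No dead code


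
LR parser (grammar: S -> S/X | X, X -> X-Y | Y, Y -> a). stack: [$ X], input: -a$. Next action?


shift '-' to continue X -> X-Y
Action: shift


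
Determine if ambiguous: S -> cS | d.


right-linear, alternatives start with distinct terminals 'c' vs 'd': unique leftmost derivation
Unambiguous


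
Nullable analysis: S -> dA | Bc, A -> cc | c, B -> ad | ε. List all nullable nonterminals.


A nonterminal is nullable iff some alternative derives ε (directly, or every symbol in it is nullable)
Nullable: {B}


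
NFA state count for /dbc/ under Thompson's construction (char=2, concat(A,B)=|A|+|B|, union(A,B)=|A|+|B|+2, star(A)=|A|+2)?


Syntax tree has 3 char leaf(s), 0 union(s), 0 star(s)
chars contribute 3×2 = 6; each union adds +2; each star adds +2
Total: 6 + 0 + 0 = 6 states


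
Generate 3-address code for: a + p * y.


Break into single-operator statements:
t1 = p * y
t2 = a + t1


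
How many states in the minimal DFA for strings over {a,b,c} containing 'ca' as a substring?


KMP-style automaton: 2 progress states + 1 absorbing accept = 3
Minimal DFA: 3 states


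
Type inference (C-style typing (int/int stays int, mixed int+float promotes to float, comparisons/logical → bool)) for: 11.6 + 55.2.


Operand types: float + float
Rule: mixed int/float promotes to float; int/int stays int
Result type: float


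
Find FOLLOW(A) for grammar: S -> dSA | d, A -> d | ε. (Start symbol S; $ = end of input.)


$ ∈ FOLLOW(S). For each A -> αBβ: add FIRST(β)\{ε} to FOLLOW(B); if β nullable, add FOLLOW(A).
FOLLOW(A) = {$, d}


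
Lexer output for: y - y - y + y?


Scan left to right, longest-match per lexeme
Tokens: ID(y), OP(-), ID(y), OP(-), ID(y), OP(+), ID(y)


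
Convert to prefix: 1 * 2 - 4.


left-to-right (same/higher precedence on left): tree is (- (* 1 2) 4)
Prefix: - * 1 2 4


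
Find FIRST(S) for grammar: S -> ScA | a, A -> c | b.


Per alternative of S: FIRST(ScA) = {a}; FIRST(a) = {a}
FIRST(S) = {a}


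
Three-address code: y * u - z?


Break into single-operator statements:
t1 = y * u
t2 = t1 - z


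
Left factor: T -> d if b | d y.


Common prefix: 'd'
Factored: T -> d T', T' -> if b | y


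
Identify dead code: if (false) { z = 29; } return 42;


condition is constant false, so the whole block is unreachable
Dead: 'if (false) { z = 29; }'


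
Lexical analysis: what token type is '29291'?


Pattern: digits only
Type: INTEGER_LITERAL


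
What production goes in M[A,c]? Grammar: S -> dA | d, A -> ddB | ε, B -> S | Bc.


For [A, c]: ε is nullable and 'c' ∈ FOLLOW(A)
Entry: A -> ε


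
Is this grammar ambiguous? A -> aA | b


right-linear, alternatives start with distinct terminals 'a' vs 'b': unique leftmost derivation
Unambiguous


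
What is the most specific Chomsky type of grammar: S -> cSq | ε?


Single nonterminal LHS, but c^n q^n is not regular
Classification: Type 2 (Context-Free)


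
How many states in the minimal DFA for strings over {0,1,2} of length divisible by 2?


Track length mod 2: states 0..1, accept at 0
Minimal DFA: 2 states


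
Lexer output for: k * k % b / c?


Scan left to right, longest-match per lexeme
Tokens: ID(k), OP(*), ID(k), OP(%), ID(b), OP(/), ID(c)


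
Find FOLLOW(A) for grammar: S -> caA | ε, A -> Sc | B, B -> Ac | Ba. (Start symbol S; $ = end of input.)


$ ∈ FOLLOW(S). For each A -> αBβ: add FIRST(β)\{ε} to FOLLOW(B); if β nullable, add FOLLOW(A).
FOLLOW(A) = {$, c}


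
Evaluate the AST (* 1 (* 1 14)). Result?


Evaluate inner: (* 1 14) = 14
Evaluate root: (* 1 14) = 14
Result: 14


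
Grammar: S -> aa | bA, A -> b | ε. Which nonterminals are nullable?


A nonterminal is nullable iff some alternative derives ε (directly, or every symbol in it is nullable)
Nullable: {A}


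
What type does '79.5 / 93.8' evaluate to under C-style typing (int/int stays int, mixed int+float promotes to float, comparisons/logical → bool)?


Operand types: float / float
Rule: mixed int/float promotes to float; int/int stays int
Result type: float


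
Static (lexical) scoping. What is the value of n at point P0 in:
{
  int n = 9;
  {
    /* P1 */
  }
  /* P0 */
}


n declared in the same block as P0
n = 9


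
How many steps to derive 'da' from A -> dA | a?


Derivation: A => dA => da
Steps: 2


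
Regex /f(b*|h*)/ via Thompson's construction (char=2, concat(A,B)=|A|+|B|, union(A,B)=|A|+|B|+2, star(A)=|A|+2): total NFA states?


Syntax tree has 3 char leaf(s), 1 union(s), 2 star(s)
chars contribute 3×2 = 6; each union adds +2; each star adds +2
Total: 6 + 2 + 4 = 12 states


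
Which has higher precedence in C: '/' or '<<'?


'/' is multiplicative (level 10); '<<' is shift (level 8)
Higher level binds tighter
'/' has higher precedence than '<<'


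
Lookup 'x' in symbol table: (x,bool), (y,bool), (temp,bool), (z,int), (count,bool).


Lookup 'x' → type bool


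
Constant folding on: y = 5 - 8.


5 - 8 = -3 at compile time
Optimized: y = -3


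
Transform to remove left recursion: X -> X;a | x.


Left-recursive alternatives: X;a; non-recursive: x
Introduce X': X -> xX', X' -> ;aX' | ε


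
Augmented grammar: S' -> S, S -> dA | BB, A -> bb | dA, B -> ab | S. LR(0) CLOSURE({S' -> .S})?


Start: S' -> .S
For each item with dot before a nonterminal B, add B -> .γ for every B-production
Closure: [S' -> .S, S -> .dA, S -> .BB, B -> .ab, B -> .S]


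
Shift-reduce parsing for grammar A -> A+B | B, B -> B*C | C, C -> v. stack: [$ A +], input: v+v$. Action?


no handle ('A+' is not any RHS); shift 'v'
Action: shift


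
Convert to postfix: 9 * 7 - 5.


Left to right (same or higher precedence on left)
Postfix: 9 7 * 5 -


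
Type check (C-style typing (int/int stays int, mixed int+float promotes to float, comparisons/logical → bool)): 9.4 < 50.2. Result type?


Operand types: float < float
Rule: comparison yields bool
Result type: bool


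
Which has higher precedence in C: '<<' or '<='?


'<<' is shift (level 8); '<=' is relational (level 7)
Higher level binds tighter
'<<' has higher precedence than '<='


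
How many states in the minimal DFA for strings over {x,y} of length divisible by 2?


Track length mod 2: states 0..1, accept at 0
Minimal DFA: 2 states


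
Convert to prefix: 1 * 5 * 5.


left-to-right (same/higher precedence on left): tree is (* (* 1 5) 5)
Prefix: * * 1 5 5


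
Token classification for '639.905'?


Pattern: digits with a decimal point
Type: FLOAT_LITERAL


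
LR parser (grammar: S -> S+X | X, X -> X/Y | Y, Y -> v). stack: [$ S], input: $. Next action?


start symbol S on stack, input exhausted
Action: accept


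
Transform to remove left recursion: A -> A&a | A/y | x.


Left-recursive alternatives: A&a, A/y; non-recursive: x
Introduce A': A -> xA', A' -> &aA' | /yA' | ε


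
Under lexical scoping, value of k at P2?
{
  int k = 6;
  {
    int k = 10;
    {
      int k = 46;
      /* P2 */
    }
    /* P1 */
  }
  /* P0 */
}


k declared in the same block as P2
k = 46


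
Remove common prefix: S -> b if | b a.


Common prefix: 'b'
Factored: S -> b S', S' -> if | a


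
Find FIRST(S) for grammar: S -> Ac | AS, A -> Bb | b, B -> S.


Per alternative of S: FIRST(Ac) = {b}; FIRST(AS) = {b}
FIRST(S) = {b}


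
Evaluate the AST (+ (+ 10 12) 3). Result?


Evaluate inner: (+ 10 12) = 22
Evaluate root: (+ 22 3) = 25
Result: 25


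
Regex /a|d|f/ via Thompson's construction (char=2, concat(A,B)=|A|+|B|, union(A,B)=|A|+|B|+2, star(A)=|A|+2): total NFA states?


Syntax tree has 3 char leaf(s), 2 union(s), 0 star(s)
chars contribute 3×2 = 6; each union adds +2; each star adds +2
Total: 6 + 4 + 0 = 10 states


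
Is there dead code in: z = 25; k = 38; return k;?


z is assigned but never read
Dead: 'z = 25'


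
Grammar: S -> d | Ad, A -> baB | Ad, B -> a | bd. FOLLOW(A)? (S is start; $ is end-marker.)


$ ∈ FOLLOW(S). For each A -> αBβ: add FIRST(β)\{ε} to FOLLOW(B); if β nullable, add FOLLOW(A).
FOLLOW(A) = {d}


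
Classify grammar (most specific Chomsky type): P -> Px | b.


Left-linear: every RHS is a terminal or one nonterminal followed by a terminal
Classification: Type 3 (Regular)


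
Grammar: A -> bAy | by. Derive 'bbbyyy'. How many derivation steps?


Derivation: A => bAy => bbAyy => bbbyyy
Steps: 3


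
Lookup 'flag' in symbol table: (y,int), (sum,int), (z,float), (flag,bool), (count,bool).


Lookup 'flag' → type bool


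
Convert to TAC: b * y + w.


Break into single-operator statements:
t1 = b * y
t2 = t1 + w


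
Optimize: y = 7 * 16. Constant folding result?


7 * 16 = 112 at compile time
Optimized: y = 112


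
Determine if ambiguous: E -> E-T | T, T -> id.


precedence layered via separate nonterminal T: deterministic
Unambiguous


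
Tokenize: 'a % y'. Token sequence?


Scan left to right, longest-match per lexeme
Tokens: ID(a), OP(%), ID(y)


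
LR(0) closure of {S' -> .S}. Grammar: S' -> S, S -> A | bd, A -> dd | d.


Start: S' -> .S
For each item with dot before a nonterminal B, add B -> .γ for every B-production
Closure: [S' -> .S, S -> .A, S -> .bd, A -> .dd, A -> .d]


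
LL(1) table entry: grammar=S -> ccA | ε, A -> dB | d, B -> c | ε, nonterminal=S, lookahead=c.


For [S, c]: 'c' ∈ FIRST(ccA)
Entry: S -> ccA


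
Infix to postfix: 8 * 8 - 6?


Left to right (same or higher precedence on left)
Postfix: 8 8 * 6 -


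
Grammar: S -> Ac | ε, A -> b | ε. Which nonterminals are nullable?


A nonterminal is nullable iff some alternative derives ε (directly, or every symbol in it is nullable)
Nullable: {A, S}


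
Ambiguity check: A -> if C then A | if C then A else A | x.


dangling else: 'if C then if C then x else x' parses two ways
Ambiguous


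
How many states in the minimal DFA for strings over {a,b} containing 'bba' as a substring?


KMP-style automaton: 3 progress states + 1 absorbing accept = 4
Minimal DFA: 4 states


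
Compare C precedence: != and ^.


'!=' is equality (level 6); '^' is bitwise XOR (level 4)
Higher level binds tighter
'!=' has higher precedence than '^'


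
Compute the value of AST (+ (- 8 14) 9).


Evaluate inner: (- 8 14) = -6
Evaluate root: (+ -6 9) = 3
Result: 3


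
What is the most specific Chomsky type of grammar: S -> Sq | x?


Left-linear: every RHS is a terminal or one nonterminal followed by a terminal
Classification: Type 3 (Regular)


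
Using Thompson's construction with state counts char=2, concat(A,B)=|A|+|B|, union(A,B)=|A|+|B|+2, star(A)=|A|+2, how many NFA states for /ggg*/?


Syntax tree has 3 char leaf(s), 0 union(s), 1 star(s)
chars contribute 3×2 = 6; each union adds +2; each star adds +2
Total: 6 + 0 + 2 = 8 states


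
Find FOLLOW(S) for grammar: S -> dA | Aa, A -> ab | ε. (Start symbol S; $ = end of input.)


$ ∈ FOLLOW(S). For each A -> αBβ: add FIRST(β)\{ε} to FOLLOW(B); if β nullable, add FOLLOW(A).
FOLLOW(S) = {$}


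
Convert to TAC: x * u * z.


Break into single-operator statements:
t1 = x * u
t2 = t1 * z


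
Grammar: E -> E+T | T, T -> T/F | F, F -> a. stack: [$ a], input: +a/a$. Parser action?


'a' on top is the handle for F -> a
Action: reduce (F -> a)


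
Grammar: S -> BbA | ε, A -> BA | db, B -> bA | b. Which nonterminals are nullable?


A nonterminal is nullable iff some alternative derives ε (directly, or every symbol in it is nullable)
Nullable: {S}


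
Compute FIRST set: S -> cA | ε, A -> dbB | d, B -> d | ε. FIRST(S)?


Per alternative of S: FIRST(cA) = {c}; FIRST(ε) = {ε}
FIRST(S) = {c, ε}


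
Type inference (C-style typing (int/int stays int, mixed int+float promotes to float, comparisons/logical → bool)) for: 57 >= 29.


Operand types: int >= int
Rule: comparison yields bool
Result type: bool


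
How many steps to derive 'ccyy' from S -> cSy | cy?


Derivation: S => cSy => ccyy
Steps: 2


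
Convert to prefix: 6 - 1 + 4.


left-to-right (same/higher precedence on left): tree is (+ (- 6 1) 4)
Prefix: + - 6 1 4


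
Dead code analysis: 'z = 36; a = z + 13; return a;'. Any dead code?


z is read by a's definition; a is returned
No dead code


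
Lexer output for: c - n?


Scan left to right, longest-match per lexeme
Tokens: ID(c), OP(-), ID(n)


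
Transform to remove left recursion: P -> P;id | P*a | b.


Left-recursive alternatives: P;id, P*a; non-recursive: b
Introduce P': P -> bP', P' -> ;idP' | *aP' | ε


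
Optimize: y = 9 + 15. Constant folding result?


9 + 15 = 24 at compile time
Optimized: y = 24


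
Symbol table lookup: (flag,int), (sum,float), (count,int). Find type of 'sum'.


Lookup 'sum' → type float


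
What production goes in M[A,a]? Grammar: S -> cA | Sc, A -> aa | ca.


For [A, a]: 'a' ∈ FIRST(aa)
Entry: A -> aa


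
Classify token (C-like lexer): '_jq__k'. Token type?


Pattern: letter/underscore followed by alphanumerics, not a keyword
Type: IDENTIFIER


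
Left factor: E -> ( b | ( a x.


Common prefix: '('
Factored: E -> ( E', E' -> b | a x


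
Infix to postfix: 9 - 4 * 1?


* has higher precedence, evaluate 4*1 first
Postfix: 9 4 1 * -


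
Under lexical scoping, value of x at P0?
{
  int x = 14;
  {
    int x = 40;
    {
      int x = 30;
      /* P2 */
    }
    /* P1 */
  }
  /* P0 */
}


x declared in the same block as P0
x = 14


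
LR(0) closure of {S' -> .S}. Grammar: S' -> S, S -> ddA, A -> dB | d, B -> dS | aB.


Start: S' -> .S
For each item with dot before a nonterminal B, add B -> .γ for every B-production
Closure: [S' -> .S, S -> .ddA]


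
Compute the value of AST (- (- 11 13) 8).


Evaluate inner: (- 11 13) = -2
Evaluate root: (- -2 8) = -10
Result: -10


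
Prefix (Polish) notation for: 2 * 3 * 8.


left-to-right (same/higher precedence on left): tree is (* (* 2 3) 8)
Prefix: * * 2 3 8


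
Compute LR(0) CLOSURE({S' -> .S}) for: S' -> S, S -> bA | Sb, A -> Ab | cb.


Start: S' -> .S
For each item with dot before a nonterminal B, add B -> .γ for every B-production
Closure: [S' -> .S, S -> .bA, S -> .Sb]


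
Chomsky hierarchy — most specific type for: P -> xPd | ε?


Single nonterminal LHS, but x^n d^n is not regular
Classification: Type 2 (Context-Free)


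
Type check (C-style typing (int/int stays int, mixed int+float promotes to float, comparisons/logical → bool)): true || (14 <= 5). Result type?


Operand types: bool || bool
Rule: logical operators take bool operands and yield bool
Result type: bool


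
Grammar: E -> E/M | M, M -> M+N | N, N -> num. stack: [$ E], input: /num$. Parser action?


shift '/' to continue E -> E/M
Action: shift


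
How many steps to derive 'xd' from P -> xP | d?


Derivation: P => xP => xd
Steps: 2


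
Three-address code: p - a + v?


Break into single-operator statements:
t1 = p - a
t2 = t1 + v


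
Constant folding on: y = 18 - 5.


18 - 5 = 13 at compile time
Optimized: y = 13


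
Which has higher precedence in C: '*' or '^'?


'*' is multiplicative (level 10); '^' is bitwise XOR (level 4)
Higher level binds tighter
'*' has higher precedence than '^'


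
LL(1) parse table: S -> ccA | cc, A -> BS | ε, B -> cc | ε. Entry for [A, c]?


For [A, c]: 'c' ∈ FIRST(BS)
Entry: A -> BS


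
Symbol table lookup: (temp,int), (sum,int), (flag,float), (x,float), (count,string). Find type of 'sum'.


Lookup 'sum' → type int


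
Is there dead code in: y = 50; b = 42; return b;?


y is assigned but never read
Dead: 'y = 50'


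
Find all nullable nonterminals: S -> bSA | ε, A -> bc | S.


A nonterminal is nullable iff some alternative derives ε (directly, or every symbol in it is nullable)
Nullable: {A, S}


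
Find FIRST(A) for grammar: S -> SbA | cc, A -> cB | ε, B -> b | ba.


Per alternative of A: FIRST(cB) = {c}; FIRST(ε) = {ε}
FIRST(A) = {c, ε}


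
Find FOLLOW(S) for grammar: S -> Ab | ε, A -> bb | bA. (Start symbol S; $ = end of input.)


$ ∈ FOLLOW(S). For each A -> αBβ: add FIRST(β)\{ε} to FOLLOW(B); if β nullable, add FOLLOW(A).
FOLLOW(S) = {$}


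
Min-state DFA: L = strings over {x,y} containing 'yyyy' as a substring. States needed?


KMP-style automaton: 4 progress states + 1 absorbing accept = 5
Minimal DFA: 5 states


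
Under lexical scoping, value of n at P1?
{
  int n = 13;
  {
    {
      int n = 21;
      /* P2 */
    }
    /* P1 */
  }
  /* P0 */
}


P1's block does not declare n; resolves to the enclosing declaration at depth 0
n = 13


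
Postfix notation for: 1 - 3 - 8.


Left to right (same or higher precedence on left)
Postfix: 1 3 - 8 -


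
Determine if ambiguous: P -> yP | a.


right-linear, alternatives start with distinct terminals 'y' vs 'a': unique leftmost derivation
Unambiguous


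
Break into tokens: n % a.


Scan left to right, longest-match per lexeme
Tokens: ID(n), OP(%), ID(a)


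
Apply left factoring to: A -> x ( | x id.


Common prefix: 'x'
Factored: A -> x A', A' -> ( | id


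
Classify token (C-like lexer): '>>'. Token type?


Pattern: operator symbol
Type: OPERATOR


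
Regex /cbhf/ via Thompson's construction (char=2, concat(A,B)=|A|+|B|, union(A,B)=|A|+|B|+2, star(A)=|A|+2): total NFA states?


Syntax tree has 4 char leaf(s), 0 union(s), 0 star(s)
chars contribute 4×2 = 8; each union adds +2; each star adds +2
Total: 8 + 0 + 0 = 8 states


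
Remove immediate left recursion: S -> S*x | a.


Left-recursive alternatives: S*x; non-recursive: a
Introduce S': S -> aS', S' -> *xS' | ε


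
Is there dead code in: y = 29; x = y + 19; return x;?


y is read by x's definition; x is returned
No dead code


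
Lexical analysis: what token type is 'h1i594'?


Pattern: letter/underscore followed by alphanumerics, not a keyword
Type: IDENTIFIER


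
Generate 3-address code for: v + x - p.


Break into single-operator statements:
t1 = v + x
t2 = t1 - p


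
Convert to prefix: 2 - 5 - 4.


left-to-right (same/higher precedence on left): tree is (- (- 2 5) 4)
Prefix: - - 2 5 4


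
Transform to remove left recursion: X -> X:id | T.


Left-recursive alternatives: X:id; non-recursive: T
Introduce X': X -> TX', X' -> :idX' | ε


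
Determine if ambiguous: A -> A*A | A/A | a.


'a*a/a' has two parse trees (no precedence encoded between * and /)
Ambiguous


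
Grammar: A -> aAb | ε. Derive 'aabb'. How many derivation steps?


Derivation: A => aAb => aaAbb => aabb
Steps: 3


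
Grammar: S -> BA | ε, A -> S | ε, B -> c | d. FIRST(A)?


Per alternative of A: FIRST(S) = {c, d, ε}; FIRST(ε) = {ε}
FIRST(A) = {c, d, ε}


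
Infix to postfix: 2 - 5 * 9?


* has higher precedence, evaluate 5*9 first
Postfix: 2 5 9 * -


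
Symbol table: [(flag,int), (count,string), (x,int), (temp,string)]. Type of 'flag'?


Lookup 'flag' → type int


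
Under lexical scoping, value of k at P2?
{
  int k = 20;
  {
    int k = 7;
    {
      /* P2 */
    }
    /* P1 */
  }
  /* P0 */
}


P2's block does not declare k; resolves to the enclosing declaration at depth 1
k = 7


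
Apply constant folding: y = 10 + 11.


10 + 11 = 21 at compile time
Optimized: y = 21


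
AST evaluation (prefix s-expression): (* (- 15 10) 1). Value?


Evaluate inner: (- 15 10) = 5
Evaluate root: (* 5 1) = 5
Result: 5


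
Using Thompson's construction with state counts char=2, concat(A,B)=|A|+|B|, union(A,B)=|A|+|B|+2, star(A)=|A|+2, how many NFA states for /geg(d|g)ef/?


Syntax tree has 7 char leaf(s), 1 union(s), 0 star(s)
chars contribute 7×2 = 14; each union adds +2; each star adds +2
Total: 14 + 2 + 0 = 16 states


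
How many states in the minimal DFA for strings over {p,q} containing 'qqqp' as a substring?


KMP-style automaton: 4 progress states + 1 absorbing accept = 5
Minimal DFA: 5 states


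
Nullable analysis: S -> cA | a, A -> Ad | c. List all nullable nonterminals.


A nonterminal is nullable iff some alternative derives ε (directly, or every symbol in it is nullable)
Nullable: {}


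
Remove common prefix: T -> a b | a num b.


Common prefix: 'a'
Factored: T -> a T', T' -> b | num b


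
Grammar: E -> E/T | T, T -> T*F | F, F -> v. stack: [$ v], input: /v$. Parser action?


'v' on top is the handle for F -> v
Action: reduce (F -> v)


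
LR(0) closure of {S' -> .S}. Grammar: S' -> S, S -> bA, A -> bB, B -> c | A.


Start: S' -> .S
For each item with dot before a nonterminal B, add B -> .γ for every B-production
Closure: [S' -> .S, S -> .bA]


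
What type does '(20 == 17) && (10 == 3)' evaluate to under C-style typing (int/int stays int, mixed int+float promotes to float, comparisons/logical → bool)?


Operand types: bool && bool
Rule: logical operators take bool operands and yield bool
Result type: bool


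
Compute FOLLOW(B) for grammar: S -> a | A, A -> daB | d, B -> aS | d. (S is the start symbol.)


$ ∈ FOLLOW(S). For each A -> αBβ: add FIRST(β)\{ε} to FOLLOW(B); if β nullable, add FOLLOW(A).
FOLLOW(B) = {$}


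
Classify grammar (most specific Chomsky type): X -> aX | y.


Right-linear: every RHS is a terminal or a terminal followed by one nonterminal
Classification: Type 3 (Regular)


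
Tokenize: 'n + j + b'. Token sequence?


Scan left to right, longest-match per lexeme
Tokens: ID(n), OP(+), ID(j), OP(+), ID(b)


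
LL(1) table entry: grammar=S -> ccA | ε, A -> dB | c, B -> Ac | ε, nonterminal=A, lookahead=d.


For [A, d]: 'd' ∈ FIRST(dB)
Entry: A -> dB


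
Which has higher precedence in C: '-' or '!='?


'-' is additive (level 9); '!=' is equality (level 6)
Higher level binds tighter
'-' has higher precedence than '!='


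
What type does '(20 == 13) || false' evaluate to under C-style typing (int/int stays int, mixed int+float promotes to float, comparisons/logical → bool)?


Operand types: bool || bool
Rule: logical operators take bool operands and yield bool
Result type: bool


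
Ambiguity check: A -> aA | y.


right-linear, alternatives start with distinct terminals 'a' vs 'y': unique leftmost derivation
Unambiguous


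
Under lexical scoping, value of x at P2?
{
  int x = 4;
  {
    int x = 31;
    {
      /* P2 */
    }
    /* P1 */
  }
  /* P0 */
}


P2's block does not declare x; resolves to the enclosing declaration at depth 1
x = 31


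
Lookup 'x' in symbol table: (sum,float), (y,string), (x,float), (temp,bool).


Lookup 'x' → type float


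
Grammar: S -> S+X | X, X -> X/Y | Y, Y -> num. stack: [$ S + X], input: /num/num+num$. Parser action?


'/' can extend X; shift to build X -> X/Y
Action: shift


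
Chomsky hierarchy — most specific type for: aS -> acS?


LHS has context (more than one symbol) and |LHS| ≤ |RHS|
Classification: Type 1 (Context-Sensitive)


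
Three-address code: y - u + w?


Break into single-operator statements:
t1 = y - u
t2 = t1 + w


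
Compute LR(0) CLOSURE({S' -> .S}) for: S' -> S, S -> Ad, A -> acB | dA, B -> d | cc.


Start: S' -> .S
For each item with dot before a nonterminal B, add B -> .γ for every B-production
Closure: [S' -> .S, S -> .Ad, A -> .acB, A -> .dA]


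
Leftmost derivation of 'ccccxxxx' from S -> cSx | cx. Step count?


Derivation: S => cSx => ccSxx => cccSxxx => ccccxxxx
Steps: 4


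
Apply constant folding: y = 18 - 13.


18 - 13 = 5 at compile time
Optimized: y = 5


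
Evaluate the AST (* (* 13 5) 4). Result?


Evaluate inner: (* 13 5) = 65
Evaluate root: (* 65 4) = 260
Result: 260


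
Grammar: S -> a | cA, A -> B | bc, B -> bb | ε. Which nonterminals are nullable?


A nonterminal is nullable iff some alternative derives ε (directly, or every symbol in it is nullable)
Nullable: {A, B}


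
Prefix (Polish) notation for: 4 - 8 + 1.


left-to-right (same/higher precedence on left): tree is (+ (- 4 8) 1)
Prefix: + - 4 8 1


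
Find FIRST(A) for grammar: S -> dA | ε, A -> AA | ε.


Per alternative of A: FIRST(AA) = {ε}; FIRST(ε) = {ε}
FIRST(A) = {ε}


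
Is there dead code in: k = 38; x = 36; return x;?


k is assigned but never read
Dead: 'k = 38'


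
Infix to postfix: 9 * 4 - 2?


Left to right (same or higher precedence on left)
Postfix: 9 4 * 2 -


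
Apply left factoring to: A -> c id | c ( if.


Common prefix: 'c'
Factored: A -> c A', A' -> id | ( if


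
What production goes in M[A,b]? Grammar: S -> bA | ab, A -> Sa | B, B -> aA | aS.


For [A, b]: 'b' ∈ FIRST(Sa)
Entry: A -> Sa


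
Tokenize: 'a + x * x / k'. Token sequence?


Scan left to right, longest-match per lexeme
Tokens: ID(a), OP(+), ID(x), OP(*), ID(x), OP(/), ID(k)


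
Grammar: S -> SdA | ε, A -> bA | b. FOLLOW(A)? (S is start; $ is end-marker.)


$ ∈ FOLLOW(S). For each A -> αBβ: add FIRST(β)\{ε} to FOLLOW(B); if β nullable, add FOLLOW(A).
FOLLOW(A) = {$, d}


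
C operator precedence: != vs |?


'!=' is equality (level 6); '|' is bitwise OR (level 3)
Higher level binds tighter
'!=' has higher precedence than '|'


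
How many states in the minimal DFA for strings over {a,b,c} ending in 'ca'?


Track the longest suffix of input matching a prefix of 'ca': 3 classes (prefixes of length 0..2)
Minimal DFA: 3 states


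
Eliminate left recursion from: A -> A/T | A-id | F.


Left-recursive alternatives: A/T, A-id; non-recursive: F
Introduce A': A -> FA', A' -> /TA' | -idA' | ε


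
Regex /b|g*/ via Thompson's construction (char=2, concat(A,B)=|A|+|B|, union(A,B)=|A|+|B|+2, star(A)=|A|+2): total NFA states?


Syntax tree has 2 char leaf(s), 1 union(s), 1 star(s)
chars contribute 2×2 = 4; each union adds +2; each star adds +2
Total: 4 + 2 + 2 = 8 states


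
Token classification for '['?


Pattern: delimiter/punctuation
Type: PUNCTUATION


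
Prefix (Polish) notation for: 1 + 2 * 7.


'*' binds tighter: tree is (+ 1 (* 2 7))
Prefix: + 1 * 2 7


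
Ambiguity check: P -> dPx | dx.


balanced d^n…x^n: each string has a unique parse
Unambiguous


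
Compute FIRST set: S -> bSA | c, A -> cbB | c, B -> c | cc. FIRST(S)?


Per alternative of S: FIRST(bSA) = {b}; FIRST(c) = {c}
FIRST(S) = {b, c}


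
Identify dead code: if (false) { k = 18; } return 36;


condition is constant false, so the whole block is unreachable
Dead: 'if (false) { k = 18; }'


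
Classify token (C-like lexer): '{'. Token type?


Pattern: delimiter/punctuation
Type: PUNCTUATION


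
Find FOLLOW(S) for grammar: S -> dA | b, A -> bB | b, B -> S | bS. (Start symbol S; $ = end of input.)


$ ∈ FOLLOW(S). For each A -> αBβ: add FIRST(β)\{ε} to FOLLOW(B); if β nullable, add FOLLOW(A).
FOLLOW(S) = {$}


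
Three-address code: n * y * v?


Break into single-operator statements:
t1 = n * y
t2 = t1 * v


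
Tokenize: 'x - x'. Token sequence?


Scan left to right, longest-match per lexeme
Tokens: ID(x), OP(-), ID(x)


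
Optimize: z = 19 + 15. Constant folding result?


19 + 15 = 34 at compile time
Optimized: z = 34


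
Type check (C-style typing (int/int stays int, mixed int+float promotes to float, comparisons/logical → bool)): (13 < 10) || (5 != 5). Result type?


Operand types: bool || bool
Rule: logical operators take bool operands and yield bool
Result type: bool


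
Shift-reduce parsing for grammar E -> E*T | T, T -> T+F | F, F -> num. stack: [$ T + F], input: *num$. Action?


handle 'T+F' on top
Action: reduce (T -> T+F)


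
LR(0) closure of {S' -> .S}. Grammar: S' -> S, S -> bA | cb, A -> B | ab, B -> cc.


Start: S' -> .S
For each item with dot before a nonterminal B, add B -> .γ for every B-production
Closure: [S' -> .S, S -> .bA, S -> .cb]


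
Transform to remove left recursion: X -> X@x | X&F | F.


Left-recursive alternatives: X@x, X&F; non-recursive: F
Introduce X': X -> FX', X' -> @xX' | &FX' | ε


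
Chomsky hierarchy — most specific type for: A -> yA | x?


Right-linear: every RHS is a terminal or a terminal followed by one nonterminal
Classification: Type 3 (Regular)


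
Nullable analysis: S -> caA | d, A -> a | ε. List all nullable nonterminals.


A nonterminal is nullable iff some alternative derives ε (directly, or every symbol in it is nullable)
Nullable: {A}


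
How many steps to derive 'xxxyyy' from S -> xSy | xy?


Derivation: S => xSy => xxSyy => xxxyyy
Steps: 3


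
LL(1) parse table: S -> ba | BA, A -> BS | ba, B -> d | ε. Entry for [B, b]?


For [B, b]: ε is nullable and 'b' ∈ FOLLOW(B)
Entry: B -> ε


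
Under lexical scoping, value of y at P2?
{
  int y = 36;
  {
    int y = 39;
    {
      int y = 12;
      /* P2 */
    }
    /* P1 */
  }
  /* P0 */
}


y declared in the same block as P2
y = 12


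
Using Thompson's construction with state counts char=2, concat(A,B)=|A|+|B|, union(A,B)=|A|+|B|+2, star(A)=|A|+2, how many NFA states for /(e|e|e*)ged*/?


Syntax tree has 6 char leaf(s), 2 union(s), 2 star(s)
chars contribute 6×2 = 12; each union adds +2; each star adds +2
Total: 12 + 4 + 4 = 20 states


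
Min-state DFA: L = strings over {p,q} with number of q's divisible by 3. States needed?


Track (count of q) mod 3: states 0..2, accept at 0
Minimal DFA: 3 states


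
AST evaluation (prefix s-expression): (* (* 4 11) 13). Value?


Evaluate inner: (* 4 11) = 44
Evaluate root: (* 44 13) = 572
Result: 572


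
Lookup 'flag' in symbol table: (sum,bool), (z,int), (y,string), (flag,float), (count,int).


Lookup 'flag' → type float


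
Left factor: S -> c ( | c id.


Common prefix: 'c'
Factored: S -> c S', S' -> ( | id


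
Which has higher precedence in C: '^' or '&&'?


'^' is bitwise XOR (level 4); '&&' is logical AND (level 2)
Higher level binds tighter
'^' has higher precedence than '&&'


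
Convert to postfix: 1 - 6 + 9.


Left to right (same or higher precedence on left)
Postfix: 1 6 - 9 +


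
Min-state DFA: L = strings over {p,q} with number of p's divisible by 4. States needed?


Track (count of p) mod 4: states 0..3, accept at 0
Minimal DFA: 4 states


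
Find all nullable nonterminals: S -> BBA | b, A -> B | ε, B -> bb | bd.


A nonterminal is nullable iff some alternative derives ε (directly, or every symbol in it is nullable)
Nullable: {A}


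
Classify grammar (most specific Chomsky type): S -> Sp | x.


Left-linear: every RHS is a terminal or one nonterminal followed by a terminal
Classification: Type 3 (Regular)


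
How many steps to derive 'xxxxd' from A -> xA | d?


Derivation: A => xA => xxA => xxxA => xxxxA => xxxxd
Steps: 5


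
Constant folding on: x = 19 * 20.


19 * 20 = 380 at compile time
Optimized: x = 380


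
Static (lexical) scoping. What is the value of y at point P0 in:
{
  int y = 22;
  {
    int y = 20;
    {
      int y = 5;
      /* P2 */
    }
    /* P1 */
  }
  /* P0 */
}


y declared in the same block as P0
y = 22


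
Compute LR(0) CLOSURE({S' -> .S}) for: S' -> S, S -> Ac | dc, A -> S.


Start: S' -> .S
For each item with dot before a nonterminal B, add B -> .γ for every B-production
Closure: [S' -> .S, S -> .Ac, S -> .dc, A -> .S]


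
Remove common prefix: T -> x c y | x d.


Common prefix: 'x'
Factored: T -> x T', T' -> c y | d


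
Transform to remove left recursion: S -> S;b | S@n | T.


Left-recursive alternatives: S;b, S@n; non-recursive: T
Introduce S': S -> TS', S' -> ;bS' | @nS' | ε


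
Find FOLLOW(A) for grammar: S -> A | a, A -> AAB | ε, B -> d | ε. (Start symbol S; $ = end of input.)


$ ∈ FOLLOW(S). For each A -> αBβ: add FIRST(β)\{ε} to FOLLOW(B); if β nullable, add FOLLOW(A).
FOLLOW(A) = {$, d}


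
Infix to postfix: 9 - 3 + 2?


Left to right (same or higher precedence on left)
Postfix: 9 3 - 2 +


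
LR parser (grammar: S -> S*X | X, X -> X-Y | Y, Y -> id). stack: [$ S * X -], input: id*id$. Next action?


no handle; shift 'id'
Action: shift


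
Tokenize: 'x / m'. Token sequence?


Scan left to right, longest-match per lexeme
Tokens: ID(x), OP(/), ID(m)


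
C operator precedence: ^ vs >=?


'>=' is relational (level 7); '^' is bitwise XOR (level 4)
Higher level binds tighter
'>=' has higher precedence than '^'
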